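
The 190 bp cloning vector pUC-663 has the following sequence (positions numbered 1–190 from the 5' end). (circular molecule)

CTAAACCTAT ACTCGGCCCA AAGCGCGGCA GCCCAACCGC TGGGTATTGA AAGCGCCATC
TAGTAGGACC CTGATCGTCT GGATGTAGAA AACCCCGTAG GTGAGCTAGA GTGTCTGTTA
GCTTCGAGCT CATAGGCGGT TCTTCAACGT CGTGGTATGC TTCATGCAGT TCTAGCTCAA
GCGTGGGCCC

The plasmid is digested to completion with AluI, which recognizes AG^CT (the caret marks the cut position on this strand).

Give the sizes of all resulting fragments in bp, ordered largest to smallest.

AluI sites (AGCT) start at positions 104, 120, 127, 174.
AluI cuts after base 2 of each site, so after positions 105, 121, 128, 175.
Circular molecule, 4 cuts → 4 fragments:
  106–121 → 16 bp
  122–128 → 7 bp
  129–175 → 47 bp
  176–190 then 1–105 → 15 + 105 = 120 bp
Sorted largest to smallest: 120, 47, 16, 7 bp.

120, 47, 16, 7 bp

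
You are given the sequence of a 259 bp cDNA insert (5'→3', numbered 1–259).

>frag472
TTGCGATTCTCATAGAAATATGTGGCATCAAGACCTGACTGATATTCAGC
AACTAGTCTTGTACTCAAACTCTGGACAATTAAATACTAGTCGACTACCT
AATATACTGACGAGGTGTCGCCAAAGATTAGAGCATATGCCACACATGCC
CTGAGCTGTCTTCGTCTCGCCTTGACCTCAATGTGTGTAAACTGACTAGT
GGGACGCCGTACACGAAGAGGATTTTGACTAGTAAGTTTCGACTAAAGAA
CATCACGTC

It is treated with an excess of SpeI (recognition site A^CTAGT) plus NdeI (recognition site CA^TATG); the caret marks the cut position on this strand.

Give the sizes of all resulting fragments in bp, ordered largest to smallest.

60, 52, 49, 34, 33, 31 bp

SpeI sites (ACTAGT) start at positions 52, 86, 195, 228.
SpeI cuts after the first base of each site, so after positions 52, 86, 195, 228.
The NdeI site (CATATG) starts at position 134.
NdeI cuts after base 2 of each site, so after position 135.
Combined cut positions: 52, 86, 135, 195, 228.
Linear molecule, 5 cuts → 6 fragments:
  1–52 → 52 bp
  53–86 → 34 bp
  87–135 → 49 bp
  136–195 → 60 bp
  196–228 → 33 bp
  229–259 → 31 bp
Sorted largest to smallest: 60, 52, 49, 34, 33, 31 bp.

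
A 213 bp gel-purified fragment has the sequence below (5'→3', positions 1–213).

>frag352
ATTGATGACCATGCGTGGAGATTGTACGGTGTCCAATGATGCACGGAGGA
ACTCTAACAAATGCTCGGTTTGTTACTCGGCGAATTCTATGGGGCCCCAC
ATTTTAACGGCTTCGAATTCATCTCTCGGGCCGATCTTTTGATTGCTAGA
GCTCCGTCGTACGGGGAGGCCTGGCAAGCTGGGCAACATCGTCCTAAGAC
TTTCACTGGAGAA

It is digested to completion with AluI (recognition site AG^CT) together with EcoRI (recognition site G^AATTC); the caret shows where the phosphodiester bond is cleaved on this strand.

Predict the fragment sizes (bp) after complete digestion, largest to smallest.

AluI sites (AGCT) start at positions 150, 177.
AluI cuts after base 2 of each site, so after positions 151, 178.
EcoRI sites (GAATTC) start at positions 82, 115.
EcoRI cuts after the first base of each site, so after positions 82, 115.
Combined cut positions: 82, 115, 151, 178.
Linear molecule, 4 cuts → 5 fragments:
  1–82 → 82 bp
  83–115 → 33 bp
  116–151 → 36 bp
  152–178 → 27 bp
  179–213 → 35 bp
Sorted largest to smallest: 82, 36, 35, 33, 27 bp.

82, 36, 35, 33, 27 bp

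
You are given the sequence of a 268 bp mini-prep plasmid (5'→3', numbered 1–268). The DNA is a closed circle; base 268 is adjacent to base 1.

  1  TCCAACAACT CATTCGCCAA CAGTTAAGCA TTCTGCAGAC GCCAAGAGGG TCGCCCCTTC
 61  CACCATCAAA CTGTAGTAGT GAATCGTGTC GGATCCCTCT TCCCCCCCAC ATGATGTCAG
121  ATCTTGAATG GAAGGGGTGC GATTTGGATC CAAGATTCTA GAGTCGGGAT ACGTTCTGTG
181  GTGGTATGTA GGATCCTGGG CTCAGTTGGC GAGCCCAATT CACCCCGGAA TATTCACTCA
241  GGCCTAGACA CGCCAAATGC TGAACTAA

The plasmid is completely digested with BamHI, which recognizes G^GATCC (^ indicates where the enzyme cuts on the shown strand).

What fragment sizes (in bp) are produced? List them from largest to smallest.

168, 55, 45 bp

BamHI sites (GGATCC) start at positions 91, 146, 191.
BamHI cuts after the first base of each site, so after positions 91, 146, 191.
Circular molecule, 3 cuts → 3 fragments:
  92–146 → 55 bp
  147–191 → 45 bp
  192–268 then 1–91 → 77 + 91 = 168 bp
Sorted largest to smallest: 168, 55, 45 bp.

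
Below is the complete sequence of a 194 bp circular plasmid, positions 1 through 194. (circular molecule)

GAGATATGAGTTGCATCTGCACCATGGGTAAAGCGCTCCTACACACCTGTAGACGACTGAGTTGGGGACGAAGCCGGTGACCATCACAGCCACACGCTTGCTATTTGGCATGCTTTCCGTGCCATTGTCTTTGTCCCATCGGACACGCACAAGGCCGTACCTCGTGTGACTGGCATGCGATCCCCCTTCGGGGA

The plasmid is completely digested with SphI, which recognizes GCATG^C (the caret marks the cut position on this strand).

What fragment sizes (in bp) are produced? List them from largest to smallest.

SphI sites (GCATGC) start at positions 108, 173.
SphI cuts after base 5 of each site (before the last base), so after positions 112, 177.
Circular molecule, 2 cuts → 2 fragments:
  113–177 → 65 bp
  178–194 then 1–112 → 17 + 112 = 129 bp
Sorted largest to smallest: 129, 65 bp.

129, 65 bp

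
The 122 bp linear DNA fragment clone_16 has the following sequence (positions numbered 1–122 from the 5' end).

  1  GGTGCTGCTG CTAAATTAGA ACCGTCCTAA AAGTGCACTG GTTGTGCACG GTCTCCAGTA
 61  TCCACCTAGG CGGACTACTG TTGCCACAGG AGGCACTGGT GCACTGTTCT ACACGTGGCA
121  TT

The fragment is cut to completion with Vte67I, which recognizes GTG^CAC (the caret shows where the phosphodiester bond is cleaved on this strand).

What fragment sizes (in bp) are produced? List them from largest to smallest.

Vte67I sites (GTGCAC) start at positions 33, 44, 99.
Vte67I cuts after base 3 of each site, so after positions 35, 46, 101.
Linear molecule, 3 cuts → 4 fragments:
  1–35 → 35 bp
  36–46 → 11 bp
  47–101 → 55 bp
  102–122 → 21 bp
Sorted largest to smallest: 55, 35, 21, 11 bp.

55, 35, 21, 11 bp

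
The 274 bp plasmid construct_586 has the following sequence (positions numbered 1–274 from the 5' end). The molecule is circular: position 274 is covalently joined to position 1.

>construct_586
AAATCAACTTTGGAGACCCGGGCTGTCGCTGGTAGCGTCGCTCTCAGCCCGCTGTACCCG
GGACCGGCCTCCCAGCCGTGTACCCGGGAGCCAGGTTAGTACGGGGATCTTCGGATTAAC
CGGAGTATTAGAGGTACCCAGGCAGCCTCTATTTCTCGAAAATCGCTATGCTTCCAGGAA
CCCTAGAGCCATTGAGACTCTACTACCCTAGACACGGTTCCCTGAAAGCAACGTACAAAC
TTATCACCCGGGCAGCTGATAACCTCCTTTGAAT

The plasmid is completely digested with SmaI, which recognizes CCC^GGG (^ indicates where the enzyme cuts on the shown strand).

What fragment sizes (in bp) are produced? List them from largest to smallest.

SmaI sites (CCCGGG) start at positions 17, 57, 83, 247.
SmaI cuts after base 3 of each site, so after positions 19, 59, 85, 249.
Circular molecule, 4 cuts → 4 fragments:
  20–59 → 40 bp
  60–85 → 26 bp
  86–249 → 164 bp
  250–274 then 1–19 → 25 + 19 = 44 bp
Sorted largest to smallest: 164, 44, 40, 26 bp.

164, 44, 40, 26 bp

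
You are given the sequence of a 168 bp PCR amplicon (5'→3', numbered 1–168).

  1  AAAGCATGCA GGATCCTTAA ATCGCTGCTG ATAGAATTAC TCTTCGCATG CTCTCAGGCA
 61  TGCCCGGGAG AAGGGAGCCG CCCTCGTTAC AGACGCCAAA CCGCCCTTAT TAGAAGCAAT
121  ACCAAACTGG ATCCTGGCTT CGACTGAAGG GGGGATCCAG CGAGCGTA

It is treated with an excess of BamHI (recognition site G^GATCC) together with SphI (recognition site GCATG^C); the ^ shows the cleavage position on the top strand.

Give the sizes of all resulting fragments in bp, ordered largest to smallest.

67, 39, 24, 15, 12, 8, 3 bp

BamHI sites (GGATCC) start at positions 11, 129, 153.
BamHI cuts after the first base of each site, so after positions 11, 129, 153.
SphI sites (GCATGC) start at positions 4, 46, 58.
SphI cuts after base 5 of each site (before the last base), so after positions 8, 50, 62.
Combined cut positions: 8, 11, 50, 62, 129, 153.
Linear molecule, 6 cuts → 7 fragments:
  1–8 → 8 bp
  9–11 → 3 bp
  12–50 → 39 bp
  51–62 → 12 bp
  63–129 → 67 bp
  130–153 → 24 bp
  154–168 → 15 bp
Sorted largest to smallest: 67, 39, 24, 15, 12, 8, 3 bp.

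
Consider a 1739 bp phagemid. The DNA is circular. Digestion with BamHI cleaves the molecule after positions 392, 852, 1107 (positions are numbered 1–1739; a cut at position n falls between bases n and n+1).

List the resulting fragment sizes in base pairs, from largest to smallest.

Circular molecule, 3 cuts → 3 fragments:
  852 − 392 = 460 bp
  1107 − 852 = 255 bp
  wrap: 1739 − 1107 + 392 = 1024 bp
Sorted largest to smallest: 1024, 460, 255 bp.

1024, 460, 255 bp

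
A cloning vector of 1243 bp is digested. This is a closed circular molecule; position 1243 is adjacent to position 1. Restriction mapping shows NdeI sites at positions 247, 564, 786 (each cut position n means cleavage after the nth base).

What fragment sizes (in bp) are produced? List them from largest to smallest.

704, 317, 222 bp

Circular molecule, 3 cuts → 3 fragments:
  564 − 247 = 317 bp
  786 − 564 = 222 bp
  wrap: 1243 − 786 + 247 = 704 bp
Sorted largest to smallest: 704, 317, 222 bp.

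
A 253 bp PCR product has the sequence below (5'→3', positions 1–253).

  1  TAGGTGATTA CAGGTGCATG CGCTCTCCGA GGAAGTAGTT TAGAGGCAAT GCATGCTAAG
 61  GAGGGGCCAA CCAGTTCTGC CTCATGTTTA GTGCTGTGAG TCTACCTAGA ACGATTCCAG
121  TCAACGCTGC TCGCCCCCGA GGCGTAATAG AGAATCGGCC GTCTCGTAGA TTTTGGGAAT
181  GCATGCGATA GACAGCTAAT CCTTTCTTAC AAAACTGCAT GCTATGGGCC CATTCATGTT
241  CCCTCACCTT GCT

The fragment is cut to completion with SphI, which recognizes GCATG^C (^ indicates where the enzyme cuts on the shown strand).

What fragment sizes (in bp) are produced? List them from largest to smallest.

SphI sites (GCATGC) start at positions 16, 51, 181, 217.
SphI cuts after base 5 of each site (before the last base), so after positions 20, 55, 185, 221.
Linear molecule, 4 cuts → 5 fragments:
  1–20 → 20 bp
  21–55 → 35 bp
  56–185 → 130 bp
  186–221 → 36 bp
  222–253 → 32 bp
Sorted largest to smallest: 130, 36, 35, 32, 20 bp.

130, 36, 35, 32, 20 bp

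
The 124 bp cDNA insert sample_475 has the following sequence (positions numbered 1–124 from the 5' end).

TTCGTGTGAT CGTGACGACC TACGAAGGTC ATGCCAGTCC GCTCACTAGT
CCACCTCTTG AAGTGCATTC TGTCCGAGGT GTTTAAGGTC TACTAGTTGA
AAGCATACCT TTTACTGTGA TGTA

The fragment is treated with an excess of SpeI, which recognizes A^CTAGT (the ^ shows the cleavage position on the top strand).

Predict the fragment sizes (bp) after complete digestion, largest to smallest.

47, 45, 32 bp

SpeI sites (ACTAGT) start at positions 45, 92.
SpeI cuts after the first base of each site, so after positions 45, 92.
Linear molecule, 2 cuts → 3 fragments:
  1–45 → 45 bp
  46–92 → 47 bp
  93–124 → 32 bp
Sorted largest to smallest: 47, 45, 32 bp.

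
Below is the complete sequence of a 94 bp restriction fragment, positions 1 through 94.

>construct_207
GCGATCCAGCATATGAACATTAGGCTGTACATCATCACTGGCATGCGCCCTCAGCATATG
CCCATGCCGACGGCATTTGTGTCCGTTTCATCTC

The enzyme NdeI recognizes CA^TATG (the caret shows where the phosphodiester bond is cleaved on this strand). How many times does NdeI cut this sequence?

2

CATATG occurs starting at positions 10, 55.
NdeI cuts at 2 sites.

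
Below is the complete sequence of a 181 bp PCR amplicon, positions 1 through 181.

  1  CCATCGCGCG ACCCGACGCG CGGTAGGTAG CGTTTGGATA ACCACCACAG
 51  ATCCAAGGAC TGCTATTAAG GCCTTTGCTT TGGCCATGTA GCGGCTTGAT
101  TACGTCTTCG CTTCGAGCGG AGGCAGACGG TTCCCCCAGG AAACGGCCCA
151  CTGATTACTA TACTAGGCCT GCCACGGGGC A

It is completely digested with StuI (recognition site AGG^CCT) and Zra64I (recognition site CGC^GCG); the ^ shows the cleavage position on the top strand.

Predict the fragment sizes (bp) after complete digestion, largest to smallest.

StuI sites (AGGCCT) start at positions 69, 165.
StuI cuts after base 3 of each site, so after positions 71, 167.
Zra64I sites (CGCGCG) start at positions 5, 17.
Zra64I cuts after base 3 of each site, so after positions 7, 19.
Combined cut positions: 7, 19, 71, 167.
Linear molecule, 4 cuts → 5 fragments:
  1–7 → 7 bp
  8–19 → 12 bp
  20–71 → 52 bp
  72–167 → 96 bp
  168–181 → 14 bp
Sorted largest to smallest: 96, 52, 14, 12, 7 bp.

96, 52, 14, 12, 7 bp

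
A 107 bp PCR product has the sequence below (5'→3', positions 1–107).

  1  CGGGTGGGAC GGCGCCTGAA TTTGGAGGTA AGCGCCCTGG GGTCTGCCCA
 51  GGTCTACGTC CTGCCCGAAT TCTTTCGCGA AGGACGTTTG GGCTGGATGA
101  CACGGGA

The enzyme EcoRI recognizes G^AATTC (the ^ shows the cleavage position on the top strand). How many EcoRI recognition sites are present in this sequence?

1

GAATTC occurs starting at position 67.
EcoRI cuts at 1 site.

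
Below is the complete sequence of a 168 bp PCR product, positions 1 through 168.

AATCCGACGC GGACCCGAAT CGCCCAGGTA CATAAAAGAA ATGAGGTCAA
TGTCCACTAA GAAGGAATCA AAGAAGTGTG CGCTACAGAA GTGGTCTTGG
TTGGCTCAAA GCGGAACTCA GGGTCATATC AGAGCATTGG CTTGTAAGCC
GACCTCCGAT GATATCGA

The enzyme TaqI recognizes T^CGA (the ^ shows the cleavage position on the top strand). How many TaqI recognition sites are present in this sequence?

1

TCGA occurs starting at position 165.
TaqI cuts at 1 site.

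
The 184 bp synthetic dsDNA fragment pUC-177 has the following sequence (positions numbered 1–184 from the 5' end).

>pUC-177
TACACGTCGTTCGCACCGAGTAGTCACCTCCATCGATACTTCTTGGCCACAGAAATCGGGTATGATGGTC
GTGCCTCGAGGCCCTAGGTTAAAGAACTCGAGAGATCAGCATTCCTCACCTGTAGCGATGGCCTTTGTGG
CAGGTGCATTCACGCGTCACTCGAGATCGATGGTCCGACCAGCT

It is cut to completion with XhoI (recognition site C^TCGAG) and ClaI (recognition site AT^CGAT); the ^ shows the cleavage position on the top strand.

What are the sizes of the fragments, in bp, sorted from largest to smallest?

XhoI sites (CTCGAG) start at positions 75, 97, 160.
XhoI cuts after the first base of each site, so after positions 75, 97, 160.
ClaI sites (ATCGAT) start at positions 32, 166.
ClaI cuts after base 2 of each site, so after positions 33, 167.
Combined cut positions: 33, 75, 97, 160, 167.
Linear molecule, 5 cuts → 6 fragments:
  1–33 → 33 bp
  34–75 → 42 bp
  76–97 → 22 bp
  98–160 → 63 bp
  161–167 → 7 bp
  168–184 → 17 bp
Sorted largest to smallest: 63, 42, 33, 22, 17, 7 bp.

63, 42, 33, 22, 17, 7 bp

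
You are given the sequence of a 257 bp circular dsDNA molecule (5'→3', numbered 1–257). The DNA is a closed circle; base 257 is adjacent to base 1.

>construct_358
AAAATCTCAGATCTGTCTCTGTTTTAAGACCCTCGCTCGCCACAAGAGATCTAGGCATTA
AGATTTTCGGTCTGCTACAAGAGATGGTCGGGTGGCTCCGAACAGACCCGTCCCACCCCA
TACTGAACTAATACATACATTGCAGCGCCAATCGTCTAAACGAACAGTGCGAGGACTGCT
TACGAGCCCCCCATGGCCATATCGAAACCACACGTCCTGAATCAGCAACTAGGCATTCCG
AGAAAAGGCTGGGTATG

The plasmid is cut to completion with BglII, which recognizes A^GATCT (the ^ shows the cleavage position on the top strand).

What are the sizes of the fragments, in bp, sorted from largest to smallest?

219, 38 bp

BglII sites (AGATCT) start at positions 9, 47.
BglII cuts after the first base of each site, so after positions 9, 47.
Circular molecule, 2 cuts → 2 fragments:
  10–47 → 38 bp
  48–257 then 1–9 → 210 + 9 = 219 bp
Sorted largest to smallest: 219, 38 bp.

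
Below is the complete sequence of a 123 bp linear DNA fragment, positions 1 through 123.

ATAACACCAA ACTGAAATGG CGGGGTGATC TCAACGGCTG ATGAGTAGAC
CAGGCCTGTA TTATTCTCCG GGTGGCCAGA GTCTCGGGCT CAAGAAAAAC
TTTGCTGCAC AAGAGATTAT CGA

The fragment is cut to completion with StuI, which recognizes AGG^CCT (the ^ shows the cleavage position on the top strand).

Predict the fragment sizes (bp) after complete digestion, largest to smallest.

The StuI site (AGGCCT) starts at position 52.
StuI cuts after base 3 of each site, so after position 54.
Linear molecule, 1 cut → 2 fragments:
  1–54 → 54 bp
  55–123 → 69 bp
Sorted largest to smallest: 69, 54 bp.

69, 54 bp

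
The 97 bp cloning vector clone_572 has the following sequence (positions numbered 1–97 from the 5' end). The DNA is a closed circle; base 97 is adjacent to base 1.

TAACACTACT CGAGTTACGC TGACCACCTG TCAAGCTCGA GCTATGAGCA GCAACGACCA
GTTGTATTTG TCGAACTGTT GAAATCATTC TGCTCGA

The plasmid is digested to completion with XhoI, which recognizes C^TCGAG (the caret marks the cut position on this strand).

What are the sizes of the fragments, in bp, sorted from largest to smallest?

XhoI sites (CTCGAG) start at positions 9, 36.
XhoI cuts after the first base of each site, so after positions 9, 36.
Circular molecule, 2 cuts → 2 fragments:
  10–36 → 27 bp
  37–97 then 1–9 → 61 + 9 = 70 bp
Sorted largest to smallest: 70, 27 bp.

70, 27 bp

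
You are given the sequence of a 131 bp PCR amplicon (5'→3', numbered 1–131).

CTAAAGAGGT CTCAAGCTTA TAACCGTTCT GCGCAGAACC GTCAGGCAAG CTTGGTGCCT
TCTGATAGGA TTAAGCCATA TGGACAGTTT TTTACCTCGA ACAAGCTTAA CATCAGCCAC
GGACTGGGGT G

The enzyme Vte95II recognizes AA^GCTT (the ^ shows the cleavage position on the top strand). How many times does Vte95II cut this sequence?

AAGCTT occurs starting at positions 14, 48, 103.
Vte95II cuts at 3 sites.

3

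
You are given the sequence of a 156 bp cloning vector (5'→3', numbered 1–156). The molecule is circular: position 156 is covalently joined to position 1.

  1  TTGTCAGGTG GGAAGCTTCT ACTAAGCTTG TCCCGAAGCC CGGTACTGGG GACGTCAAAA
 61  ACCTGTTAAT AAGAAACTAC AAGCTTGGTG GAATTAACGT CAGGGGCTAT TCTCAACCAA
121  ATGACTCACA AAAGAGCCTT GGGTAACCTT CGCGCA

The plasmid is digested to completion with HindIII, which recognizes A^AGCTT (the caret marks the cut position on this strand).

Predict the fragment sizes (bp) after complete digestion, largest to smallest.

88, 57, 11 bp

HindIII sites (AAGCTT) start at positions 13, 24, 81.
HindIII cuts after the first base of each site, so after positions 13, 24, 81.
Circular molecule, 3 cuts → 3 fragments:
  14–24 → 11 bp
  25–81 → 57 bp
  82–156 then 1–13 → 75 + 13 = 88 bp
Sorted largest to smallest: 88, 57, 11 bp.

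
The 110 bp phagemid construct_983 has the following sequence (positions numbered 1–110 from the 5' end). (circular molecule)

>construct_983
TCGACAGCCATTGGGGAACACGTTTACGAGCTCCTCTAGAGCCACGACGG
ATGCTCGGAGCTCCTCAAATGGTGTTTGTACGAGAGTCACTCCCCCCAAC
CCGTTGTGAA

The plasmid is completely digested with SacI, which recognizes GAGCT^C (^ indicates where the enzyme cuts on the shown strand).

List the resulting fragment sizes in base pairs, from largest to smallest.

SacI sites (GAGCTC) start at positions 28, 58.
SacI cuts after base 5 of each site (before the last base), so after positions 32, 62.
Circular molecule, 2 cuts → 2 fragments:
  33–62 → 30 bp
  63–110 then 1–32 → 48 + 32 = 80 bp
Sorted largest to smallest: 80, 30 bp.

80, 30 bp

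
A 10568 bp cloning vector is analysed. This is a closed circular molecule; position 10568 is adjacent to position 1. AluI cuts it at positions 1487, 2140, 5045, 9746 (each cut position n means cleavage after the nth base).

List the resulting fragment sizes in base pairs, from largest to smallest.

4701, 2905, 2309, 653 bp

Circular molecule, 4 cuts → 4 fragments:
  2140 − 1487 = 653 bp
  5045 − 2140 = 2905 bp
  9746 − 5045 = 4701 bp
  wrap: 10568 − 9746 + 1487 = 2309 bp
Sorted largest to smallest: 4701, 2905, 2309, 653 bp.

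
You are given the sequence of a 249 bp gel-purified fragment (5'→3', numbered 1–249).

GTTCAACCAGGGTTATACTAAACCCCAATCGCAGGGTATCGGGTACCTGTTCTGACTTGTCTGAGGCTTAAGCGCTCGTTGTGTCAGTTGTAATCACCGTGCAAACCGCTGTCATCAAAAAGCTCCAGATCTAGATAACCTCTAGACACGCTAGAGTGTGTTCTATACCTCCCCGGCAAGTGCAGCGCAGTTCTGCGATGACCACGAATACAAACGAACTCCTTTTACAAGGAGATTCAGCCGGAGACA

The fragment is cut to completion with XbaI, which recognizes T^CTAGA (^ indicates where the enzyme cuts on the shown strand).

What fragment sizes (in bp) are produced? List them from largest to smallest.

130, 108, 11 bp

XbaI sites (TCTAGA) start at positions 130, 141.
XbaI cuts after the first base of each site, so after positions 130, 141.
Linear molecule, 2 cuts → 3 fragments:
  1–130 → 130 bp
  131–141 → 11 bp
  142–249 → 108 bp
Sorted largest to smallest: 130, 108, 11 bp.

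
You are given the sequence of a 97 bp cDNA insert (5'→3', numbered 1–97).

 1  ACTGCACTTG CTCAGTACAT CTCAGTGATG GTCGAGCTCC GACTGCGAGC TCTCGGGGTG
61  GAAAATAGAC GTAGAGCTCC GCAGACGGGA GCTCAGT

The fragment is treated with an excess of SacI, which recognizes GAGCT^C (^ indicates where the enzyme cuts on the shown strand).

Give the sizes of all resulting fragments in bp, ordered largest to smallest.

38, 27, 15, 13, 4 bp

SacI sites (GAGCTC) start at positions 34, 47, 74, 89.
SacI cuts after base 5 of each site (before the last base), so after positions 38, 51, 78, 93.
Linear molecule, 4 cuts → 5 fragments:
  1–38 → 38 bp
  39–51 → 13 bp
  52–78 → 27 bp
  79–93 → 15 bp
  94–97 → 4 bp
Sorted largest to smallest: 38, 27, 15, 13, 4 bp.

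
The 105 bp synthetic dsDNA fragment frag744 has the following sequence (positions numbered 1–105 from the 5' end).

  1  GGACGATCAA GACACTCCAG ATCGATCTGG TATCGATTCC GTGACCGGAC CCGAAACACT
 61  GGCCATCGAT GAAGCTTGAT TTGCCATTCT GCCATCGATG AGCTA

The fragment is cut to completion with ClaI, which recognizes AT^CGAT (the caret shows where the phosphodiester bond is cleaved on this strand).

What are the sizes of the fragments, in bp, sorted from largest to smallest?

33, 29, 22, 11, 10 bp

ClaI sites (ATCGAT) start at positions 21, 32, 65, 94.
ClaI cuts after base 2 of each site, so after positions 22, 33, 66, 95.
Linear molecule, 4 cuts → 5 fragments:
  1–22 → 22 bp
  23–33 → 11 bp
  34–66 → 33 bp
  67–95 → 29 bp
  96–105 → 10 bp
Sorted largest to smallest: 33, 29, 22, 11, 10 bp.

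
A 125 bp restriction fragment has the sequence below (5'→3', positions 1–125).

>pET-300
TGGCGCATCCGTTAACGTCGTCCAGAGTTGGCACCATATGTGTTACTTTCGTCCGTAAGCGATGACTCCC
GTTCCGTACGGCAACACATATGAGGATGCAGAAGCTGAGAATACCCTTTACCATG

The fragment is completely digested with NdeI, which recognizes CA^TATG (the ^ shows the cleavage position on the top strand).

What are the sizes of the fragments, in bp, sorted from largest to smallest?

52, 37, 36 bp

NdeI sites (CATATG) start at positions 35, 87.
NdeI cuts after base 2 of each site, so after positions 36, 88.
Linear molecule, 2 cuts → 3 fragments:
  1–36 → 36 bp
  37–88 → 52 bp
  89–125 → 37 bp
Sorted largest to smallest: 52, 37, 36 bp.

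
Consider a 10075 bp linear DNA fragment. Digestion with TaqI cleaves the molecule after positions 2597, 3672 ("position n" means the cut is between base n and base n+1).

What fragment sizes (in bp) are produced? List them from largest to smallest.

Linear molecule, 2 cuts → 3 fragments:
  2597 − 0 = 2597 bp
  3672 − 2597 = 1075 bp
  10075 − 3672 = 6403 bp
Sorted largest to smallest: 6403, 2597, 1075 bp.

6403, 2597, 1075 bp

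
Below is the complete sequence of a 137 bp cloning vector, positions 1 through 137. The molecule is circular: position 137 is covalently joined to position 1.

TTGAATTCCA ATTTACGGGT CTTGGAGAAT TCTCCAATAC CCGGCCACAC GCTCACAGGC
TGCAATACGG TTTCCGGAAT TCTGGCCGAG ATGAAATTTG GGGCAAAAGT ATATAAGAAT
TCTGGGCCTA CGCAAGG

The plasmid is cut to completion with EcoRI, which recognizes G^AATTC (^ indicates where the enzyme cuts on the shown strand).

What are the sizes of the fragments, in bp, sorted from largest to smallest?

50, 40, 24, 23 bp

EcoRI sites (GAATTC) start at positions 3, 27, 77, 117.
EcoRI cuts after the first base of each site, so after positions 3, 27, 77, 117.
Circular molecule, 4 cuts → 4 fragments:
  4–27 → 24 bp
  28–77 → 50 bp
  78–117 → 40 bp
  118–137 then 1–3 → 20 + 3 = 23 bp
Sorted largest to smallest: 50, 40, 24, 23 bp.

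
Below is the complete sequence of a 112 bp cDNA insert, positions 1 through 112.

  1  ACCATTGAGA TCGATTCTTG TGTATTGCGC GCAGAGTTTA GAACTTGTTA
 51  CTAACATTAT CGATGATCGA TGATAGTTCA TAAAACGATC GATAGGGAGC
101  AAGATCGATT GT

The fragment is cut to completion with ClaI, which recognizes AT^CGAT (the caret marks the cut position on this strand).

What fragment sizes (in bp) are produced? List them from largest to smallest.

ClaI sites (ATCGAT) start at positions 10, 59, 66, 88, 104.
ClaI cuts after base 2 of each site, so after positions 11, 60, 67, 89, 105.
Linear molecule, 5 cuts → 6 fragments:
  1–11 → 11 bp
  12–60 → 49 bp
  61–67 → 7 bp
  68–89 → 22 bp
  90–105 → 16 bp
  106–112 → 7 bp
Sorted largest to smallest: 49, 22, 16, 11, 7, 7 bp.

49, 22, 16, 11, 7, 7 bp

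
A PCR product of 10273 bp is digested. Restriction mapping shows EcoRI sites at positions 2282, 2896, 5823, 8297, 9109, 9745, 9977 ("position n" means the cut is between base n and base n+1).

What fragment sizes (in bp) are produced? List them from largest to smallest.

2927, 2474, 2282, 812, 636, 614, 296, 232 bp

Linear molecule, 7 cuts → 8 fragments:
  2282 − 0 = 2282 bp
  2896 − 2282 = 614 bp
  5823 − 2896 = 2927 bp
  8297 − 5823 = 2474 bp
  9109 − 8297 = 812 bp
  9745 − 9109 = 636 bp
  9977 − 9745 = 232 bp
  10273 − 9977 = 296 bp
Sorted largest to smallest: 2927, 2474, 2282, 812, 636, 614, 296, 232 bp.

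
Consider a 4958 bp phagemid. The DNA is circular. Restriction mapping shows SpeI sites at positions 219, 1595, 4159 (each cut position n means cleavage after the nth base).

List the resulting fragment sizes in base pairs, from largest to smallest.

Circular molecule, 3 cuts → 3 fragments:
  1595 − 219 = 1376 bp
  4159 − 1595 = 2564 bp
  wrap: 4958 − 4159 + 219 = 1018 bp
Sorted largest to smallest: 2564, 1376, 1018 bp.

2564, 1376, 1018 bp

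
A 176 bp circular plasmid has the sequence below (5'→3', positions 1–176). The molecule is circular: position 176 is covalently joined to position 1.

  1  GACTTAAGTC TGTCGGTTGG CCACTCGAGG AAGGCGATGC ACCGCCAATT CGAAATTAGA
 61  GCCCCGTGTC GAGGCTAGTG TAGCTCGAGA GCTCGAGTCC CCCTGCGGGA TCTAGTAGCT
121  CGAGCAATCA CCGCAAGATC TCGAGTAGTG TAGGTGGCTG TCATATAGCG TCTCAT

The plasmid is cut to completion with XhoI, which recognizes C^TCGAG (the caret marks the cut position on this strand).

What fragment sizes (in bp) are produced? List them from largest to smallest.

XhoI sites (CTCGAG) start at positions 24, 84, 92, 119, 140.
XhoI cuts after the first base of each site, so after positions 24, 84, 92, 119, 140.
Circular molecule, 5 cuts → 5 fragments:
  25–84 → 60 bp
  85–92 → 8 bp
  93–119 → 27 bp
  120–140 → 21 bp
  141–176 then 1–24 → 36 + 24 = 60 bp
Sorted largest to smallest: 60, 60, 27, 21, 8 bp.

60, 60, 27, 21, 8 bp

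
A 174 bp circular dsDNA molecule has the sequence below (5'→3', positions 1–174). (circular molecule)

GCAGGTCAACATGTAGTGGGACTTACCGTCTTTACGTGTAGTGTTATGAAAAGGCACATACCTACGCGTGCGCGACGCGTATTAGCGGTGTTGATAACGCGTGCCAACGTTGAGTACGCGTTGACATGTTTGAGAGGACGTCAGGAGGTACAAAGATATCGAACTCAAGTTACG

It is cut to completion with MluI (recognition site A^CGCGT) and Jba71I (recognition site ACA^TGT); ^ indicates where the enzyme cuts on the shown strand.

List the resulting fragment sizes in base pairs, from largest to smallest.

59, 53, 22, 19, 11, 10 bp

MluI sites (ACGCGT) start at positions 64, 75, 97, 116.
MluI cuts after the first base of each site, so after positions 64, 75, 97, 116.
Jba71I sites (ACATGT) start at positions 9, 124.
Jba71I cuts after base 3 of each site, so after positions 11, 126.
Combined cut positions: 11, 64, 75, 97, 116, 126.
Circular molecule, 6 cuts → 6 fragments:
  12–64 → 53 bp
  65–75 → 11 bp
  76–97 → 22 bp
  98–116 → 19 bp
  117–126 → 10 bp
  127–174 then 1–11 → 48 + 11 = 59 bp
Sorted largest to smallest: 59, 53, 22, 19, 11, 10 bp.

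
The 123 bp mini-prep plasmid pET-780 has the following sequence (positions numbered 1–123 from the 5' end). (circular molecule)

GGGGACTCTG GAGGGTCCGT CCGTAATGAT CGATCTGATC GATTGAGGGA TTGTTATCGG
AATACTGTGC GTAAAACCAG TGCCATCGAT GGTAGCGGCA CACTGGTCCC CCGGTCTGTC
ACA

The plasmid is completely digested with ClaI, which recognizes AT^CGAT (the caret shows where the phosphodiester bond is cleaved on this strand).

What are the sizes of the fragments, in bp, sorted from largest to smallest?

ClaI sites (ATCGAT) start at positions 29, 38, 85.
ClaI cuts after base 2 of each site, so after positions 30, 39, 86.
Circular molecule, 3 cuts → 3 fragments:
  31–39 → 9 bp
  40–86 → 47 bp
  87–123 then 1–30 → 37 + 30 = 67 bp
Sorted largest to smallest: 67, 47, 9 bp.

67, 47, 9 bp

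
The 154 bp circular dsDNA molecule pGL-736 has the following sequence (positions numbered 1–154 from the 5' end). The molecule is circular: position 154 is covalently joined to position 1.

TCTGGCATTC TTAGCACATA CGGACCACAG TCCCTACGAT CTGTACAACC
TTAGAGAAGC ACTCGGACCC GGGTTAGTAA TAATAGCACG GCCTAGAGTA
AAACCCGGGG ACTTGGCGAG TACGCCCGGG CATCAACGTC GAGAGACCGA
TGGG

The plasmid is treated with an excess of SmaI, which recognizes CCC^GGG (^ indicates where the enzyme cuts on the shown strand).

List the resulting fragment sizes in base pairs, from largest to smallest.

SmaI sites (CCCGGG) start at positions 68, 104, 125.
SmaI cuts after base 3 of each site, so after positions 70, 106, 127.
Circular molecule, 3 cuts → 3 fragments:
  71–106 → 36 bp
  107–127 → 21 bp
  128–154 then 1–70 → 27 + 70 = 97 bp
Sorted largest to smallest: 97, 36, 21 bp.

97, 36, 21 bp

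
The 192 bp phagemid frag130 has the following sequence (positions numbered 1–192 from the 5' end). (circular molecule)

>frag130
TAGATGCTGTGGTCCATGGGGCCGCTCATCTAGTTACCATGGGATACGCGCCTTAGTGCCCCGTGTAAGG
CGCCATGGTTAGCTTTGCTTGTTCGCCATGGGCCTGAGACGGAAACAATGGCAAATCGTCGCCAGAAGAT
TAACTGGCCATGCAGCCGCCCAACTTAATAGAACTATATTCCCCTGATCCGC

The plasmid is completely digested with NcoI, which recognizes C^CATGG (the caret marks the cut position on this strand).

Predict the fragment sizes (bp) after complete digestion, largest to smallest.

110, 36, 23, 23 bp

NcoI sites (CCATGG) start at positions 14, 37, 73, 96.
NcoI cuts after the first base of each site, so after positions 14, 37, 73, 96.
Circular molecule, 4 cuts → 4 fragments:
  15–37 → 23 bp
  38–73 → 36 bp
  74–96 → 23 bp
  97–192 then 1–14 → 96 + 14 = 110 bp
Sorted largest to smallest: 110, 36, 23, 23 bp.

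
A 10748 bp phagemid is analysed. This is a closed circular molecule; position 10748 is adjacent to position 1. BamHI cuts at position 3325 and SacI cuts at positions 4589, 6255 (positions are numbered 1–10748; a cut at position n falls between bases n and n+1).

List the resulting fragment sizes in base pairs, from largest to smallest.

7818, 1666, 1264 bp

Combined cut positions (sorted): 3325, 4589, 6255.
Circular molecule, 3 cuts → 3 fragments:
  4589 − 3325 = 1264 bp
  6255 − 4589 = 1666 bp
  wrap: 10748 − 6255 + 3325 = 7818 bp
Sorted largest to smallest: 7818, 1666, 1264 bp.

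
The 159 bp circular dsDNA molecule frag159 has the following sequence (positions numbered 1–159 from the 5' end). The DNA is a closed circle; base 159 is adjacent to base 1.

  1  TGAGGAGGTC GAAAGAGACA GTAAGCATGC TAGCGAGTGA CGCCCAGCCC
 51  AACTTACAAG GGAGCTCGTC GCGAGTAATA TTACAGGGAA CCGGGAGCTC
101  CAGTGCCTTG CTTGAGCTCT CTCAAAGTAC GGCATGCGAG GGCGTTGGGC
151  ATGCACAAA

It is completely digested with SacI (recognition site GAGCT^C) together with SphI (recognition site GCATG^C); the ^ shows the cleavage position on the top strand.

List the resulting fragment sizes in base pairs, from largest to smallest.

37, 35, 33, 19, 18, 17 bp

SacI sites (GAGCTC) start at positions 62, 95, 114.
SacI cuts after base 5 of each site (before the last base), so after positions 66, 99, 118.
SphI sites (GCATGC) start at positions 25, 132, 149.
SphI cuts after base 5 of each site (before the last base), so after positions 29, 136, 153.
Combined cut positions: 29, 66, 99, 118, 136, 153.
Circular molecule, 6 cuts → 6 fragments:
  30–66 → 37 bp
  67–99 → 33 bp
  100–118 → 19 bp
  119–136 → 18 bp
  137–153 → 17 bp
  154–159 then 1–29 → 6 + 29 = 35 bp
Sorted largest to smallest: 37, 35, 33, 19, 18, 17 bp.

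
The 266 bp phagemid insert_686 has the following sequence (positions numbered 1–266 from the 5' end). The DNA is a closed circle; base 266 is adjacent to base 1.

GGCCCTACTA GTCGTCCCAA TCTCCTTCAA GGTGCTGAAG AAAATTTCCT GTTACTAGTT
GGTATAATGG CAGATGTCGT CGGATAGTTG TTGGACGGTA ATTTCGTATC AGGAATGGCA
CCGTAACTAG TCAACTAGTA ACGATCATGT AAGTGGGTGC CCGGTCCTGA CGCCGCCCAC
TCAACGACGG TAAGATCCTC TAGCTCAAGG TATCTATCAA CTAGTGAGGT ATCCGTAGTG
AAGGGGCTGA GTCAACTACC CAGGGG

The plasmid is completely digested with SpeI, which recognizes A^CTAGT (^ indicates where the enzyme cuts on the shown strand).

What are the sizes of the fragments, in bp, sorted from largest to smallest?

86, 72, 53, 47, 8 bp

SpeI sites (ACTAGT) start at positions 7, 54, 126, 134, 220.
SpeI cuts after the first base of each site, so after positions 7, 54, 126, 134, 220.
Circular molecule, 5 cuts → 5 fragments:
  8–54 → 47 bp
  55–126 → 72 bp
  127–134 → 8 bp
  135–220 → 86 bp
  221–266 then 1–7 → 46 + 7 = 53 bp
Sorted largest to smallest: 86, 72, 53, 47, 8 bp.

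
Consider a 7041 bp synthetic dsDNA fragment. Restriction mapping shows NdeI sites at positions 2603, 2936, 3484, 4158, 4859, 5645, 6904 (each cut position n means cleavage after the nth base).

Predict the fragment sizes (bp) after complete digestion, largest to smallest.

2603, 1259, 786, 701, 674, 548, 333, 137 bp

Linear molecule, 7 cuts → 8 fragments:
  2603 − 0 = 2603 bp
  2936 − 2603 = 333 bp
  3484 − 2936 = 548 bp
  4158 − 3484 = 674 bp
  4859 − 4158 = 701 bp
  5645 − 4859 = 786 bp
  6904 − 5645 = 1259 bp
  7041 − 6904 = 137 bp
Sorted largest to smallest: 2603, 1259, 786, 701, 674, 548, 333, 137 bp.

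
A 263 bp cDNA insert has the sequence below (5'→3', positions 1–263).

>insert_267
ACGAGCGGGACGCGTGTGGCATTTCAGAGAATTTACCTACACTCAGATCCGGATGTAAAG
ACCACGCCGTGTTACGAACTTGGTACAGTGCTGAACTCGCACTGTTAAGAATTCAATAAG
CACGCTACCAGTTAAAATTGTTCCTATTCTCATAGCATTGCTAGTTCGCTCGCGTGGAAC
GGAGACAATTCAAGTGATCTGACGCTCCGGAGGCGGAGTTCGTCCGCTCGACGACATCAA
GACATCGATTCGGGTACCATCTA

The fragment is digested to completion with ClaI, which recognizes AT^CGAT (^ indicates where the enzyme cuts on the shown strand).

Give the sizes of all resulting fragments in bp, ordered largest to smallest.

The ClaI site (ATCGAT) starts at position 244.
ClaI cuts after base 2 of each site, so after position 245.
Linear molecule, 1 cut → 2 fragments:
  1–245 → 245 bp
  246–263 → 18 bp
Sorted largest to smallest: 245, 18 bp.

245, 18 bp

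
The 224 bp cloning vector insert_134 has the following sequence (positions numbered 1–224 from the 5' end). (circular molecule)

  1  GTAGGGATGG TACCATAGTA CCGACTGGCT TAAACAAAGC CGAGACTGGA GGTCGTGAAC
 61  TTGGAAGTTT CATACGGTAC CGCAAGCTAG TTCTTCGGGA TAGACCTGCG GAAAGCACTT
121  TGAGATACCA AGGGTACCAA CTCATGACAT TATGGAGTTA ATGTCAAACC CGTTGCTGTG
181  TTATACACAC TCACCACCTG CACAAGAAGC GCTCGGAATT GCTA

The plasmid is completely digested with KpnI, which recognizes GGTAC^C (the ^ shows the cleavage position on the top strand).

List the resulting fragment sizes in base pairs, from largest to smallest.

KpnI sites (GGTACC) start at positions 9, 76, 133.
KpnI cuts after base 5 of each site (before the last base), so after positions 13, 80, 137.
Circular molecule, 3 cuts → 3 fragments:
  14–80 → 67 bp
  81–137 → 57 bp
  138–224 then 1–13 → 87 + 13 = 100 bp
Sorted largest to smallest: 100, 67, 57 bp.

100, 67, 57 bp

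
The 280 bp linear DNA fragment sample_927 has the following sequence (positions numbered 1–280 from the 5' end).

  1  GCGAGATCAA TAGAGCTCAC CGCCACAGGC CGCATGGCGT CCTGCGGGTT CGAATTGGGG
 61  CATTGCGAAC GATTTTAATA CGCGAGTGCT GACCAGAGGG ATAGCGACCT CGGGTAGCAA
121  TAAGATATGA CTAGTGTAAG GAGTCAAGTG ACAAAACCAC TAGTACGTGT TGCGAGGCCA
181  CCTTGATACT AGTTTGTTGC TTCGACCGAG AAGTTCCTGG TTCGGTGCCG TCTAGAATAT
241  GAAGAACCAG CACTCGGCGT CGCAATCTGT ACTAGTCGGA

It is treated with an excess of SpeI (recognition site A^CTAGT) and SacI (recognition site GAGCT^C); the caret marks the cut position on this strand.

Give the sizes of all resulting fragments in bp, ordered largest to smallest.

113, 83, 29, 29, 17, 9 bp

SpeI sites (ACTAGT) start at positions 130, 159, 188, 271.
SpeI cuts after the first base of each site, so after positions 130, 159, 188, 271.
The SacI site (GAGCTC) starts at position 13.
SacI cuts after base 5 of each site (before the last base), so after position 17.
Combined cut positions: 17, 130, 159, 188, 271.
Linear molecule, 5 cuts → 6 fragments:
  1–17 → 17 bp
  18–130 → 113 bp
  131–159 → 29 bp
  160–188 → 29 bp
  189–271 → 83 bp
  272–280 → 9 bp
Sorted largest to smallest: 113, 83, 29, 29, 17, 9 bp.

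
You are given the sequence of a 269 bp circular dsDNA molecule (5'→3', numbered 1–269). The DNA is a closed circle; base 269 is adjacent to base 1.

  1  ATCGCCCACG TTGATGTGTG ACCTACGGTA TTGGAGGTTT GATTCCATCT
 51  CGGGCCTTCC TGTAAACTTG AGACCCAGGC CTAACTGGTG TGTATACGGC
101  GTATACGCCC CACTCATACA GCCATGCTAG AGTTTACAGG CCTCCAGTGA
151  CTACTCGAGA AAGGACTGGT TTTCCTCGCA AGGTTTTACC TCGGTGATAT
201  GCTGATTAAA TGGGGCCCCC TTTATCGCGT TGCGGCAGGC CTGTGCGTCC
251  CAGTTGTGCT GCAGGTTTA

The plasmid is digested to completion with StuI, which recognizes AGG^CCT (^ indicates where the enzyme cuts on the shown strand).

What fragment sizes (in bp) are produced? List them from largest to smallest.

109, 99, 61 bp

StuI sites (AGGCCT) start at positions 77, 138, 237.
StuI cuts after base 3 of each site, so after positions 79, 140, 239.
Circular molecule, 3 cuts → 3 fragments:
  80–140 → 61 bp
  141–239 → 99 bp
  240–269 then 1–79 → 30 + 79 = 109 bp
Sorted largest to smallest: 109, 99, 61 bp.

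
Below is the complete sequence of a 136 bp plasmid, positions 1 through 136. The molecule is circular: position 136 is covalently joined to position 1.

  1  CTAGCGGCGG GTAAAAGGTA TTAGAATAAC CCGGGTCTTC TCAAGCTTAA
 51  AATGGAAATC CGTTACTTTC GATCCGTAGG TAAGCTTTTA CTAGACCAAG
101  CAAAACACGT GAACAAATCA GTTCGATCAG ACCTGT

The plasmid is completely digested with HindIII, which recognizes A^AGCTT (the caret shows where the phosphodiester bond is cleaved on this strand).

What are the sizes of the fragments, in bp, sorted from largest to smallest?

97, 39 bp

HindIII sites (AAGCTT) start at positions 43, 82.
HindIII cuts after the first base of each site, so after positions 43, 82.
Circular molecule, 2 cuts → 2 fragments:
  44–82 → 39 bp
  83–136 then 1–43 → 54 + 43 = 97 bp
Sorted largest to smallest: 97, 39 bp.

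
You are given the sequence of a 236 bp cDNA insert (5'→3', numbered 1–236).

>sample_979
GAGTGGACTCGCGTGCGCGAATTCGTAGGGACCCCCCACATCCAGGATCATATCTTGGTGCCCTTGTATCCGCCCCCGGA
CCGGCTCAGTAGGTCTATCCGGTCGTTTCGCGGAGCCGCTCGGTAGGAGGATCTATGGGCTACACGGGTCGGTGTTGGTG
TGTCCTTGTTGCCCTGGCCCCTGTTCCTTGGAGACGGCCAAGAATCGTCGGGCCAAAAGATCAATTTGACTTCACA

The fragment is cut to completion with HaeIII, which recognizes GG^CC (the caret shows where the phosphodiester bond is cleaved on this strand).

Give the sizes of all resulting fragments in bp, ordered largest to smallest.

177, 24, 20, 15 bp

HaeIII sites (GGCC) start at positions 176, 196, 211.
HaeIII cuts after base 2 of each site, so after positions 177, 197, 212.
Linear molecule, 3 cuts → 4 fragments:
  1–177 → 177 bp
  178–197 → 20 bp
  198–212 → 15 bp
  213–236 → 24 bp
Sorted largest to smallest: 177, 24, 20, 15 bp.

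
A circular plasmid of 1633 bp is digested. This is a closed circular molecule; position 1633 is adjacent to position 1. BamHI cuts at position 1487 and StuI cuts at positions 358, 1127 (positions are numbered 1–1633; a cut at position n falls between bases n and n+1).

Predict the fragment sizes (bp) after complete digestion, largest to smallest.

769, 504, 360 bp

Combined cut positions (sorted): 358, 1127, 1487.
Circular molecule, 3 cuts → 3 fragments:
  1127 − 358 = 769 bp
  1487 − 1127 = 360 bp
  wrap: 1633 − 1487 + 358 = 504 bp
Sorted largest to smallest: 769, 504, 360 bp.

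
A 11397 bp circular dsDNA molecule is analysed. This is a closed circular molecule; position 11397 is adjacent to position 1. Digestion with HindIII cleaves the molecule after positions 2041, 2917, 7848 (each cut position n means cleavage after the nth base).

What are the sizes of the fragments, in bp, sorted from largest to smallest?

Circular molecule, 3 cuts → 3 fragments:
  2917 − 2041 = 876 bp
  7848 − 2917 = 4931 bp
  wrap: 11397 − 7848 + 2041 = 5590 bp
Sorted largest to smallest: 5590, 4931, 876 bp.

5590, 4931, 876 bp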